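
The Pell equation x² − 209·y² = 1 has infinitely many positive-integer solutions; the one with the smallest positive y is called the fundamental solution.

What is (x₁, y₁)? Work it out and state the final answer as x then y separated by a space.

46551 3220

√209 → a₀=14, period (2,5,3,2,3,5,2,28); ℓ=8 even so k=7
k=0  a_k=14  p_k/q_k = 14/1
…
k=2  a_k=5  p_k/q_k = 159/11
k=3  a_k=3  p_k/q_k = 506/35
…
k=5  a_k=3  p_k/q_k = 4019/278
k=6  a_k=5  p_k/q_k = 21266/1471
k=7  a_k=2  p_k/q_k = 46551/3220
fundamental: x₁=46551, y₁=3220  (since 2166995601 − 209·10368400 = 1)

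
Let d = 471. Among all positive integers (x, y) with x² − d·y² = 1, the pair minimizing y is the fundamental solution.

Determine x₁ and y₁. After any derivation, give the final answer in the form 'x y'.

√471 = [21; 1,2,2,1,3,…,2,1,42, …], period ℓ=14 (even) → k=13
k=0  a_k=21  p_k/q_k = 21/1
…
k=4  a_k=1  p_k/q_k = 217/10
k=5  a_k=3  p_k/q_k = 803/37
…
k=9  a_k=3  p_k/q_k = 644804/29711
…
k=12  a_k=2  p_k/q_k = 5506953/253747
k=13  a_k=1  p_k/q_k = 7838695/361188
→ (7838695, 361188).  Check: 7838695²=61445139303025, 471·361188²=61445139303024, difference 1.

7838695 361188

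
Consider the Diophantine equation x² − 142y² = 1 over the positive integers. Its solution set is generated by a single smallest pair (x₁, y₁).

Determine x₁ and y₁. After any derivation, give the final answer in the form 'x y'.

143 12

√142 = [11; 1,10,1,22, …], period ℓ=4 (even) → k=3
a_0=11:  p_0=11·1+0=11,  q_0=11·0+1=1
…
a_2=10:  p_2=10·12+11=131,  q_2=10·1+1=11
a_3=1:  p_3=1·131+12=143,  q_3=1·11+1=12
fundamental: x₁=143, y₁=12  (since 20449 − 142·144 = 1)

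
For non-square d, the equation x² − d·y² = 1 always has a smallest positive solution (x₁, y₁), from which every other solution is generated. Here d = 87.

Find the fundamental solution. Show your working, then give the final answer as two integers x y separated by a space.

28 3

d=87: √d = [9; 3,18] (ℓ=2, even), read p_1/q_1
step 0: (9, 1)  from 9·(1,0) + (0,1)
step 1: (28, 3)  from 3·(9,1) + (1,0)
(x₁, y₁) = (28, 3);  28² − 87·3² = 1 ✓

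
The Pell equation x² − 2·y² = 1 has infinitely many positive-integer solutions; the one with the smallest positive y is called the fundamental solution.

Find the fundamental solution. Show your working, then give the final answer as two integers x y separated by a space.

3 2

√2 = [1; 2, …], period ℓ=1 (odd) → k=1
k=0  a_k=1  p_k/q_k = 1/1
k=1  a_k=2  p_k/q_k = 3/2
fundamental: x₁=3, y₁=2  (since 9 − 2·4 = 1)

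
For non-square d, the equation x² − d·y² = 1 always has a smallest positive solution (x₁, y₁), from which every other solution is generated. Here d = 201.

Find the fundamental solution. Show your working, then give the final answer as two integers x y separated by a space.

515095 36332

[14; 5,1,1,1,2,…,1,5,28] for √201; ℓ=14 ⇒ convergent index 13
step 0: (14, 1)  from 14·(1,0) + (0,1)
step 1: (71, 5)  from 5·(14,1) + (1,0)
step 2: (85, 6)  from 1·(71,5) + (14,1)
step 3: (156, 11)  from 1·(85,6) + (71,5)
step 4: (241, 17)  from 1·(156,11) + (85,6)
step 5: (638, 45)  from 2·(241,17) + (156,11)
step 6: (879, 62)  from 1·(638,45) + (241,17)
…
step 9: (24768, 1747)  from 2·(8549,603) + (7670,541)
…
step 12: (91402, 6447)  from 1·(58085,4097) + (33317,2350)
step 13: (515095, 36332)  from 5·(91402,6447) + (58085,4097)
fundamental: x₁=515095, y₁=36332  (since 265322859025 − 201·1320014224 = 1)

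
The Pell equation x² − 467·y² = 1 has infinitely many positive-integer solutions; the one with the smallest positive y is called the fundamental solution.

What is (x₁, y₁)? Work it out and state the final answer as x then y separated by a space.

√467 = [21; 1,1,1,1,3,…,1,1,42, …], period ℓ=14 (even) → k=13
i=0: a=21 ⇒ p=21, q=1
i=1: a=1 ⇒ p=22, q=1
i=2: a=1 ⇒ p=43, q=2
i=3: a=1 ⇒ p=65, q=3
i=4: a=1 ⇒ p=108, q=5
…
i=6: a=3 ⇒ p=1275, q=59
i=7: a=21 ⇒ p=27164, q=1257
i=8: a=3 ⇒ p=82767, q=3830
…
i=10: a=1 ⇒ p=358232, q=16577
…
i=12: a=1 ⇒ p=991929, q=45901
i=13: a=1 ⇒ p=1625626, q=75225
(x₁, y₁) = (1625626, 75225);  1625626² − 467·75225² = 1 ✓

1625626 75225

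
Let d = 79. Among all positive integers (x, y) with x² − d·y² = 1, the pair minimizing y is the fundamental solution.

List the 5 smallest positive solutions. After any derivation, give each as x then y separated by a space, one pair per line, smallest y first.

[8; 1,7,1,16] for √79; ℓ=4 ⇒ convergent index 3
step 0: (8, 1)  from 8·(1,0) + (0,1)
…
step 2: (71, 8)  from 7·(9,1) + (8,1)
step 3: (80, 9)  from 1·(71,8) + (9,1)
fundamental: x₁=80, y₁=9  (since 6400 − 79·81 = 1)
k=2:  x_2 = 80·80+79·9·9 = 12799,  y_2 = 80·9+9·80 = 1440
k=3:  x_3 = 80·12799+79·9·1440 = 2047760,  y_3 = 80·1440+9·12799 = 230391
k=4:  x_4 = 80·2047760+79·9·230391 = 327628801,  y_4 = 80·230391+9·2047760 = 36861120
k=5:  x_5 = 80·327628801+79·9·36861120 = 52418560400,  y_5 = 80·36861120+9·327628801 = 5897548809

80 9
12799 1440
2047760 230391
327628801 36861120
52418560400 5897548809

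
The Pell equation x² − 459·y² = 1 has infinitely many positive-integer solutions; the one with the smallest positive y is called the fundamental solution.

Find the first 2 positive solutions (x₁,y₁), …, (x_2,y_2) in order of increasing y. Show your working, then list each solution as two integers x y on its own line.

d=459: √d = [21; 2,2,1,4,21,4,1,2,2,42] (ℓ=10, even), read p_9/q_9
i=0: a=21 ⇒ p=21, q=1
i=1: a=2 ⇒ p=43, q=2
i=2: a=2 ⇒ p=107, q=5
i=3: a=1 ⇒ p=150, q=7
i=4: a=4 ⇒ p=707, q=33
…
i=8: a=2 ⇒ p=212079, q=9899
i=9: a=2 ⇒ p=499850, q=23331
(x₁, y₁) = (499850, 23331);  499850² − 459·23331² = 1 ✓
k=2:  x_2 = 499850·499850+459·23331·23331 = 499700044999,  y_2 = 499850·23331+23331·499850 = 23324000700

499850 23331
499700044999 23324000700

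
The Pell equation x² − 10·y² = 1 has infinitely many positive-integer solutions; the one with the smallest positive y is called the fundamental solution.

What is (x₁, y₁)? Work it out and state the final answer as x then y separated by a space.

19 6

[3; 6] for √10; ℓ=1 ⇒ convergent index 1
a_0=3:  p_0=3·1+0=3,  q_0=3·0+1=1
a_1=6:  p_1=6·3+1=19,  q_1=6·1+0=6
fundamental: x₁=19, y₁=6  (since 361 − 10·36 = 1)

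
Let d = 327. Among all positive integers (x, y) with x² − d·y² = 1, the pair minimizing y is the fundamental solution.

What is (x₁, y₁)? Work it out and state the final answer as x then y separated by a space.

217 12

√327 → a₀=18, period (12,36); ℓ=2 even so k=1
i=0: a=18 ⇒ p=18, q=1
i=1: a=12 ⇒ p=217, q=12
fundamental: x₁=217, y₁=12  (since 47089 − 327·144 = 1)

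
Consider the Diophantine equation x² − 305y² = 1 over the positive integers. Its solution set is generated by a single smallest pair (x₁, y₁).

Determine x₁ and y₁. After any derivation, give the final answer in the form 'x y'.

489 28

[17; 2,6,2,34] for √305; ℓ=4 ⇒ convergent index 3
a_0=17:  p_0=17·1+0=17,  q_0=17·0+1=1
a_1=2:  p_1=2·17+1=35,  q_1=2·1+0=2
a_2=6:  p_2=6·35+17=227,  q_2=6·2+1=13
a_3=2:  p_3=2·227+35=489,  q_3=2·13+2=28
→ (489, 28).  Check: 489²=239121, 305·28²=239120, difference 1.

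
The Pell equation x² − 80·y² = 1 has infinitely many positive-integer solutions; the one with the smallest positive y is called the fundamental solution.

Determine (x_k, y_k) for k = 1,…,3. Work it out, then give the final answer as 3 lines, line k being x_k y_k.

9 1
161 18
2889 323

√80 → a₀=8, period (1,16); ℓ=2 even so k=1
i=0: a=8 ⇒ p=8, q=1
i=1: a=1 ⇒ p=9, q=1
→ (9, 1).  Check: 9²=81, 80·1²=80, difference 1.
n=2: (9,1)∘(9,1) = (9·9+80·1·1, 9·1+1·9) = (161,18)
n=3: (161,18)∘(9,1) = (9·161+80·1·18, 9·18+1·161) = (2889,323)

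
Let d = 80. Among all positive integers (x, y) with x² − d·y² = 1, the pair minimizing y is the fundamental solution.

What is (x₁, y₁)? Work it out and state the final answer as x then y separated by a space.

9 1

d=80: √d = [8; 1,16] (ℓ=2, even), read p_1/q_1
a_0=8:  p_0=8·1+0=8,  q_0=8·0+1=1
a_1=1:  p_1=1·8+1=9,  q_1=1·1+0=1
→ (9, 1).  Check: 9²=81, 80·1²=80, difference 1.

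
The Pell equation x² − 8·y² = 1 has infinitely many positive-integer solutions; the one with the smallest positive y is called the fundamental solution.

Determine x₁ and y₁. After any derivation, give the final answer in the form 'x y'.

√8 → a₀=2, period (1,4); ℓ=2 even so k=1
step 0: (2, 1)  from 2·(1,0) + (0,1)
step 1: (3, 1)  from 1·(2,1) + (1,0)
→ (3, 1).  Check: 3²=9, 8·1²=8, difference 1.

3 1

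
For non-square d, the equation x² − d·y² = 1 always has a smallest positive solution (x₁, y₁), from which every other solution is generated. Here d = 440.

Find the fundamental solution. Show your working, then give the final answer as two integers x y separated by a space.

[20; 1,40] for √440; ℓ=2 ⇒ convergent index 1
step 0: (20, 1)  from 20·(1,0) + (0,1)
step 1: (21, 1)  from 1·(20,1) + (1,0)
(x₁, y₁) = (21, 1);  21² − 440·1² = 1 ✓

21 1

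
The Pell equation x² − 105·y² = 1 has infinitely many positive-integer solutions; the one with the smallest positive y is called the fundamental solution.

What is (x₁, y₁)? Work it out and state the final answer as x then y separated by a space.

√105 = [10; 4,20, …], period ℓ=2 (even) → k=1
k=0  a_k=10  p_k/q_k = 10/1
k=1  a_k=4  p_k/q_k = 41/4
(x₁, y₁) = (41, 4);  41² − 105·4² = 1 ✓

41 4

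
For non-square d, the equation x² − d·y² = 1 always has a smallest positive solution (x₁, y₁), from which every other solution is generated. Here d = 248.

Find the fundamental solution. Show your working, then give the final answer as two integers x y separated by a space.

63 4

d=248: √d = [15; 1,2,1,30] (ℓ=4, even), read p_3/q_3
k=0  a_k=15  p_k/q_k = 15/1
…
k=2  a_k=2  p_k/q_k = 47/3
k=3  a_k=1  p_k/q_k = 63/4
(x₁, y₁) = (63, 4);  63² − 248·4² = 1 ✓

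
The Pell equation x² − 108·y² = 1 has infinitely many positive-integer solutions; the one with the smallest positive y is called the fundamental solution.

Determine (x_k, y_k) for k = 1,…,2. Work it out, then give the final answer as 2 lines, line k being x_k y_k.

[10; 2,1,1,4,1,1,2,20] for √108; ℓ=8 ⇒ convergent index 7
a_0=10:  p_0=10·1+0=10,  q_0=10·0+1=1
a_1=2:  p_1=2·10+1=21,  q_1=2·1+0=2
…
a_3=1:  p_3=1·31+21=52,  q_3=1·3+2=5
…
a_5=1:  p_5=1·239+52=291,  q_5=1·23+5=28
a_6=1:  p_6=1·291+239=530,  q_6=1·28+23=51
a_7=2:  p_7=2·530+291=1351,  q_7=2·51+28=130
→ (1351, 130).  Check: 1351²=1825201, 108·130²=1825200, difference 1.
(x_2, y_2) = (1351·1351 + 108·130·130, 1351·130 + 130·1351) = (3650401, 351260)

1351 130
3650401 351260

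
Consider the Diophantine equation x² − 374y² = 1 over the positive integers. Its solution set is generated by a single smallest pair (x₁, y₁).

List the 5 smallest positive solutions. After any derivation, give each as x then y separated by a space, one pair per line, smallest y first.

d=374: √d = [19; 2,1,18,1,2,38] (ℓ=6, even), read p_5/q_5
k=0  a_k=19  p_k/q_k = 19/1
k=1  a_k=2  p_k/q_k = 39/2
k=2  a_k=1  p_k/q_k = 58/3
k=3  a_k=18  p_k/q_k = 1083/56
k=4  a_k=1  p_k/q_k = 1141/59
k=5  a_k=2  p_k/q_k = 3365/174
→ (3365, 174).  Check: 3365²=11323225, 374·174²=11323224, difference 1.
(x_2, y_2) = (3365·3365 + 374·174·174, 3365·174 + 174·3365) = (22646449, 1171020)
(x_3, y_3) = (3365·22646449 + 374·174·1171020, 3365·1171020 + 174·22646449) = (152410598405, 7880964426)
(x_4, y_4) = (3365·152410598405 + 374·174·7880964426, 3365·7880964426 + 174·152410598405) = (1025723304619201, 53038889415960)
(x_5, y_5) = (3365·1025723304619201 + 374·174·53038889415960, 3365·53038889415960 + 174·1025723304619201) = (6903117687676624325, 356951717888446374)

3365 174
22646449 1171020
152410598405 7880964426
1025723304619201 53038889415960
6903117687676624325 356951717888446374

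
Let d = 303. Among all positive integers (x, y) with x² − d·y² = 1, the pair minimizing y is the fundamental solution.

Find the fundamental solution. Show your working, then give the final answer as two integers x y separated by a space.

d=303: √d = [17; 2,2,5,2,2,34] (ℓ=6, even), read p_5/q_5
i=0: a=17 ⇒ p=17, q=1
i=1: a=2 ⇒ p=35, q=2
…
i=4: a=2 ⇒ p=1027, q=59
i=5: a=2 ⇒ p=2524, q=145
→ (2524, 145).  Check: 2524²=6370576, 303·145²=6370575, difference 1.

2524 145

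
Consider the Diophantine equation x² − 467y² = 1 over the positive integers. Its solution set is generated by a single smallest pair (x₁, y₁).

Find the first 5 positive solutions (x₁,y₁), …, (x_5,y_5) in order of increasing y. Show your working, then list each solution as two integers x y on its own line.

√467 → a₀=21, period (1,1,1,1,3,…,1,1,42); ℓ=14 even so k=13
i=0: a=21 ⇒ p=21, q=1
i=1: a=1 ⇒ p=22, q=1
…
i=3: a=1 ⇒ p=65, q=3
i=4: a=1 ⇒ p=108, q=5
i=5: a=3 ⇒ p=389, q=18
i=6: a=3 ⇒ p=1275, q=59
…
i=8: a=3 ⇒ p=82767, q=3830
i=9: a=3 ⇒ p=275465, q=12747
i=10: a=1 ⇒ p=358232, q=16577
i=11: a=1 ⇒ p=633697, q=29324
i=12: a=1 ⇒ p=991929, q=45901
i=13: a=1 ⇒ p=1625626, q=75225
(x₁, y₁) = (1625626, 75225);  1625626² − 467·75225² = 1 ✓
k=2:  x_2 = 1625626·1625626+467·75225·75225 = 5285319783751,  y_2 = 1625626·75225+75225·1625626 = 244575431700
k=3:  x_3 = 1625626·5285319783751+467·75225·244575431700 = 17183906517558380626,  y_3 = 1625626·244575431700+75225·5285319783751 = 795176361465413175
k=4:  x_4 = 1625626·17183906517558380626+467·75225·795176361465413175 = 55869210433019434807260001,  y_4 = 1625626·795176361465413175+75225·17183906517558380626 = 2585318735566902940613400
k=5:  x_5 = 1625626·55869210433019434807260001+467·75225·2585318735566902940613400 = 181644882158758119549456134390626,  y_5 = 1625626·2585318735566902940613400+75225·55869210433019434807260001 = 8405522709648569143113732563625

1625626 75225
5285319783751 244575431700
17183906517558380626 795176361465413175
55869210433019434807260001 2585318735566902940613400
181644882158758119549456134390626 8405522709648569143113732563625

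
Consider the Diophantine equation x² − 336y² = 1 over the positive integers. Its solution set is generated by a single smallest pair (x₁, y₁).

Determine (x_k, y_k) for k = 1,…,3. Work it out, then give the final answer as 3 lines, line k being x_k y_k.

55 3
6049 330
665335 36297

√336 → a₀=18, period (3,36); ℓ=2 even so k=1
a_0=18:  p_0=18·1+0=18,  q_0=18·0+1=1
a_1=3:  p_1=3·18+1=55,  q_1=3·1+0=3
→ (55, 3).  Check: 55²=3025, 336·3²=3024, difference 1.
(55+3√336)^2 = 6049 + 330√336
(55+3√336)^3 = 665335 + 36297√336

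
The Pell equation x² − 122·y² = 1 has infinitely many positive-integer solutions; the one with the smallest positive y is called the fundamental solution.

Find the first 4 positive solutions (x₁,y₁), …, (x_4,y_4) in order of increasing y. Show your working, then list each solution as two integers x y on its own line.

243 22
118097 10692
57394899 5196290
27893802817 2525386248

d=122: √d = [11; 22] (ℓ=1, odd), read p_1/q_1
step 0: (11, 1)  from 11·(1,0) + (0,1)
step 1: (243, 22)  from 22·(11,1) + (1,0)
→ (243, 22).  Check: 243²=59049, 122·22²=59048, difference 1.
(243+22√122)^2 = 118097 + 10692√122
(243+22√122)^3 = 57394899 + 5196290√122
(243+22√122)^4 = 27893802817 + 2525386248√122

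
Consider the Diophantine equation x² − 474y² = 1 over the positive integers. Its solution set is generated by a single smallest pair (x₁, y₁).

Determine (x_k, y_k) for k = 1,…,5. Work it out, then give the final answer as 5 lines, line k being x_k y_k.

193549 8890
74922430801 3441301220
29002323118011949 1332120819650670
11226741274261267003201 515661305041693754440
4345849093754985611287088749 199611459857697448136564450

[21; 1,3,2,1,1,…,3,1,42] for √474; ℓ=14 ⇒ convergent index 13
step 0: (21, 1)  from 21·(1,0) + (0,1)
…
step 2: (87, 4)  from 3·(22,1) + (21,1)
…
step 4: (283, 13)  from 1·(196,9) + (87,4)
…
step 6: (762, 35)  from 1·(479,22) + (283,13)
step 7: (5051, 232)  from 6·(762,35) + (479,22)
…
step 10: (16677, 766)  from 1·(10864,499) + (5813,267)
…
step 12: (149331, 6859)  from 3·(44218,2031) + (16677,766)
step 13: (193549, 8890)  from 1·(149331,6859) + (44218,2031)
fundamental: x₁=193549, y₁=8890  (since 37461215401 − 474·79032100 = 1)
(193549+8890√474)^2 = 74922430801 + 3441301220√474
(193549+8890√474)^3 = 29002323118011949 + 1332120819650670√474
(193549+8890√474)^4 = 11226741274261267003201 + 515661305041693754440√474
(193549+8890√474)^5 = 4345849093754985611287088749 + 199611459857697448136564450√474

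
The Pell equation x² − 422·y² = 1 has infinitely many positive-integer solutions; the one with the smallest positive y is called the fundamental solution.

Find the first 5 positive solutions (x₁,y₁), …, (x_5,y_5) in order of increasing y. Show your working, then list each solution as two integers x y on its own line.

√422 → a₀=20, period (1,1,5,2,1,…,1,1,40); ℓ=14 even so k=13
a_0=20:  p_0=20·1+0=20,  q_0=20·0+1=1
a_1=1:  p_1=1·20+1=21,  q_1=1·1+0=1
a_2=1:  p_2=1·21+20=41,  q_2=1·1+1=2
…
a_5=1:  p_5=1·493+226=719,  q_5=1·24+11=35
a_6=3:  p_6=3·719+493=2650,  q_6=3·35+24=129
a_7=20:  p_7=20·2650+719=53719,  q_7=20·129+35=2615
…
a_9=1:  p_9=1·163807+53719=217526,  q_9=1·7974+2615=10589
…
a_11=5:  p_11=5·598859+217526=3211821,  q_11=5·29152+10589=156349
a_12=1:  p_12=1·3211821+598859=3810680,  q_12=1·156349+29152=185501
a_13=1:  p_13=1·3810680+3211821=7022501,  q_13=1·185501+156349=341850
→ (7022501, 341850).  Check: 7022501²=49315520295001, 422·341850²=49315520295000, difference 1.
n=2: (7022501,341850)∘(7022501,341850) = (7022501·7022501+422·341850·341850, 7022501·341850+341850·7022501) = (98631040590001,4801283933700)
n=3: (98631040590001,4801283933700)∘(7022501,341850) = (7022501·98631040590001+422·341850·4801283933700, 7022501·4801283933700+341850·98631040590001) = (1385273162348638202501,67434042451384025550)
n=4: (1385273162348638202501,67434042451384025550)∘(7022501,341850) = (7022501·1385273162348638202501+422·341850·67434042451384025550, 7022501·67434042451384025550+341850·1385273162348638202501) = (19456164335732849620362360001,947111261097768740333867400)
n=5: (19456164335732849620362360001,947111261097768740333867400)∘(7022501,341850) = (7022501·19456164335732849620362360001+422·341850·947111261097768740333867400, 7022501·947111261097768740333867400+341850·19456164335732849620362360001) = (273261867007695159110526238300562501,13302179556340616719484196916709250)

7022501 341850
98631040590001 4801283933700
1385273162348638202501 67434042451384025550
19456164335732849620362360001 947111261097768740333867400
273261867007695159110526238300562501 13302179556340616719484196916709250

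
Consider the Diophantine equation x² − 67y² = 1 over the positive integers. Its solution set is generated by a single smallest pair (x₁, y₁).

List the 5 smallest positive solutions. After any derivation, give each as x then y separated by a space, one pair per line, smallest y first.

48842 5967
4771081927 582880428
466058366908226 56938091722785
45526445508292066657 5561940551265649512
4447205302565943872414162 543312600752895615207423

√67 = [8; 5,2,1,1,7,1,1,2,5,16, …], period ℓ=10 (even) → k=9
step 0: (8, 1)  from 8·(1,0) + (0,1)
…
step 7: (3577, 437)  from 1·(1899,232) + (1678,205)
step 8: (9053, 1106)  from 2·(3577,437) + (1899,232)
step 9: (48842, 5967)  from 5·(9053,1106) + (3577,437)
(x₁, y₁) = (48842, 5967);  48842² − 67·5967² = 1 ✓
(x_2, y_2) = (48842·48842 + 67·5967·5967, 48842·5967 + 5967·48842) = (4771081927, 582880428)
(x_3, y_3) = (48842·4771081927 + 67·5967·582880428, 48842·582880428 + 5967·4771081927) = (466058366908226, 56938091722785)
(x_4, y_4) = (48842·466058366908226 + 67·5967·56938091722785, 48842·56938091722785 + 5967·466058366908226) = (45526445508292066657, 5561940551265649512)
(x_5, y_5) = (48842·45526445508292066657 + 67·5967·5561940551265649512, 48842·5561940551265649512 + 5967·45526445508292066657) = (4447205302565943872414162, 543312600752895615207423)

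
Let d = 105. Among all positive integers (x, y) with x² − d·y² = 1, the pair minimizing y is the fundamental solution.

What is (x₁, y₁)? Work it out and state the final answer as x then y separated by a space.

41 4

√105 → a₀=10, period (4,20); ℓ=2 even so k=1
k=0  a_k=10  p_k/q_k = 10/1
k=1  a_k=4  p_k/q_k = 41/4
(x₁, y₁) = (41, 4);  41² − 105·4² = 1 ✓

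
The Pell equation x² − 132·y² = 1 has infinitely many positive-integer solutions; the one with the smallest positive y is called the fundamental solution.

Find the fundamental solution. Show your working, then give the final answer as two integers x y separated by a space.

23 2

√132 → a₀=11, period (2,22); ℓ=2 even so k=1
step 0: (11, 1)  from 11·(1,0) + (0,1)
step 1: (23, 2)  from 2·(11,1) + (1,0)
(x₁, y₁) = (23, 2);  23² − 132·2² = 1 ✓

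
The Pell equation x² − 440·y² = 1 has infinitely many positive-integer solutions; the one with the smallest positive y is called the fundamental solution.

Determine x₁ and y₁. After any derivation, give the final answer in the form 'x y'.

21 1

√440 → a₀=20, period (1,40); ℓ=2 even so k=1
step 0: (20, 1)  from 20·(1,0) + (0,1)
step 1: (21, 1)  from 1·(20,1) + (1,0)
fundamental: x₁=21, y₁=1  (since 441 − 440·1 = 1)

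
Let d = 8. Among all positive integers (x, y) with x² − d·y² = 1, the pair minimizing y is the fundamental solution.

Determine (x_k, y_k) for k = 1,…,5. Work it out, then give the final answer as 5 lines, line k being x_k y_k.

3 1
17 6
99 35
577 204
3363 1189

√8 = [2; 1,4, …], period ℓ=2 (even) → k=1
k=0  a_k=2  p_k/q_k = 2/1
k=1  a_k=1  p_k/q_k = 3/1
(x₁, y₁) = (3, 1);  3² − 8·1² = 1 ✓
k=2:  x_2 = 3·3+8·1·1 = 17,  y_2 = 3·1+1·3 = 6
k=3:  x_3 = 3·17+8·1·6 = 99,  y_3 = 3·6+1·17 = 35
k=4:  x_4 = 3·99+8·1·35 = 577,  y_4 = 3·35+1·99 = 204
k=5:  x_5 = 3·577+8·1·204 = 3363,  y_5 = 3·204+1·577 = 1189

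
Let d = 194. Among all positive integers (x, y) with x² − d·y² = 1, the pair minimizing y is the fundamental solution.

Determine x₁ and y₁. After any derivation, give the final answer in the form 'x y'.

195 14

d=194: √d = [13; 1,12,1,26] (ℓ=4, even), read p_3/q_3
a_0=13:  p_0=13·1+0=13,  q_0=13·0+1=1
a_1=1:  p_1=1·13+1=14,  q_1=1·1+0=1
a_2=12:  p_2=12·14+13=181,  q_2=12·1+1=13
a_3=1:  p_3=1·181+14=195,  q_3=1·13+1=14
→ (195, 14).  Check: 195²=38025, 194·14²=38024, difference 1.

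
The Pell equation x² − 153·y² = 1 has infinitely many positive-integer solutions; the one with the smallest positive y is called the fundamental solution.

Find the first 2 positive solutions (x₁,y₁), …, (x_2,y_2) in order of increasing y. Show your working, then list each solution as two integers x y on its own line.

d=153: √d = [12; 2,1,2,2,2,1,2,24] (ℓ=8, even), read p_7/q_7
i=0: a=12 ⇒ p=12, q=1
i=1: a=2 ⇒ p=25, q=2
i=2: a=1 ⇒ p=37, q=3
i=3: a=2 ⇒ p=99, q=8
i=4: a=2 ⇒ p=235, q=19
i=5: a=2 ⇒ p=569, q=46
i=6: a=1 ⇒ p=804, q=65
i=7: a=2 ⇒ p=2177, q=176
(x₁, y₁) = (2177, 176);  2177² − 153·176² = 1 ✓
(x_2, y_2) = (2177·2177 + 153·176·176, 2177·176 + 176·2177) = (9478657, 766304)

2177 176
9478657 766304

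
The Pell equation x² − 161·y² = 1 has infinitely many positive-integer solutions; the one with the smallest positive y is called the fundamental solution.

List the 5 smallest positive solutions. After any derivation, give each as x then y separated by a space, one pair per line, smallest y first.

11775 928
277301249 21854400
6530444402175 514671119072
153791965393920001 12120504832291200
3621800778496371621375 285437888285786640928

√161 = [12; 1,2,4,1,2,1,4,2,1,24, …], period ℓ=10 (even) → k=9
i=0: a=12 ⇒ p=12, q=1
i=1: a=1 ⇒ p=13, q=1
i=2: a=2 ⇒ p=38, q=3
i=3: a=4 ⇒ p=165, q=13
i=4: a=1 ⇒ p=203, q=16
i=5: a=2 ⇒ p=571, q=45
i=6: a=1 ⇒ p=774, q=61
…
i=8: a=2 ⇒ p=8108, q=639
i=9: a=1 ⇒ p=11775, q=928
(x₁, y₁) = (11775, 928);  11775² − 161·928² = 1 ✓
(11775+928√161)^2 = 277301249 + 21854400√161
(11775+928√161)^3 = 6530444402175 + 514671119072√161
(11775+928√161)^4 = 153791965393920001 + 12120504832291200√161
(11775+928√161)^5 = 3621800778496371621375 + 285437888285786640928√161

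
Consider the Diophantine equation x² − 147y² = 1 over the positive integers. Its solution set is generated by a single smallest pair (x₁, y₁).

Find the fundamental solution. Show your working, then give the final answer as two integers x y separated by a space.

√147 → a₀=12, period (8,24); ℓ=2 even so k=1
a_0=12:  p_0=12·1+0=12,  q_0=12·0+1=1
a_1=8:  p_1=8·12+1=97,  q_1=8·1+0=8
(x₁, y₁) = (97, 8);  97² − 147·8² = 1 ✓

97 8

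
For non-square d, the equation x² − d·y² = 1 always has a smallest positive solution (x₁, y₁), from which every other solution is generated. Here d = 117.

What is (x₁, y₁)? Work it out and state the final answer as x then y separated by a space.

649 60

√117 = [10; 1,4,2,4,1,20, …], period ℓ=6 (even) → k=5
i=0: a=10 ⇒ p=10, q=1
…
i=2: a=4 ⇒ p=54, q=5
…
i=4: a=4 ⇒ p=530, q=49
i=5: a=1 ⇒ p=649, q=60
→ (649, 60).  Check: 649²=421201, 117·60²=421200, difference 1.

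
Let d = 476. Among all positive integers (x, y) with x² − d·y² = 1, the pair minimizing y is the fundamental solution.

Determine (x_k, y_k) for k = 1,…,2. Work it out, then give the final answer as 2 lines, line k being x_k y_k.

√476 → a₀=21, period (1,4,2,10,2,4,1,42); ℓ=8 even so k=7
k=0  a_k=21  p_k/q_k = 21/1
k=1  a_k=1  p_k/q_k = 22/1
k=2  a_k=4  p_k/q_k = 109/5
k=3  a_k=2  p_k/q_k = 240/11
k=4  a_k=10  p_k/q_k = 2509/115
k=5  a_k=2  p_k/q_k = 5258/241
k=6  a_k=4  p_k/q_k = 23541/1079
k=7  a_k=1  p_k/q_k = 28799/1320
fundamental: x₁=28799, y₁=1320  (since 829382401 − 476·1742400 = 1)
(28799+1320√476)^2 = 1658764801 + 76029360√476

28799 1320
1658764801 76029360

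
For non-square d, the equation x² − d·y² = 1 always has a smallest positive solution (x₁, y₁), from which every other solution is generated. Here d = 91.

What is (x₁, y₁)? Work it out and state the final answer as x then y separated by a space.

1574 165

[9; 1,1,5,1,5,1,1,18] for √91; ℓ=8 ⇒ convergent index 7
a_0=9:  p_0=9·1+0=9,  q_0=9·0+1=1
a_1=1:  p_1=1·9+1=10,  q_1=1·1+0=1
a_2=1:  p_2=1·10+9=19,  q_2=1·1+1=2
a_3=5:  p_3=5·19+10=105,  q_3=5·2+1=11
…
a_5=5:  p_5=5·124+105=725,  q_5=5·13+11=76
a_6=1:  p_6=1·725+124=849,  q_6=1·76+13=89
a_7=1:  p_7=1·849+725=1574,  q_7=1·89+76=165
(x₁, y₁) = (1574, 165);  1574² − 91·165² = 1 ✓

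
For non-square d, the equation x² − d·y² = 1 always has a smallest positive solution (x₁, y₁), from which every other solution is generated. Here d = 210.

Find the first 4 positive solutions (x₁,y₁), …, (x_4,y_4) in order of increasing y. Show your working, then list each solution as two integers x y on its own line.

29 2
1681 116
97469 6726
5651521 389992

√210 → a₀=14, period (2,28); ℓ=2 even so k=1
a_0=14:  p_0=14·1+0=14,  q_0=14·0+1=1
a_1=2:  p_1=2·14+1=29,  q_1=2·1+0=2
fundamental: x₁=29, y₁=2  (since 841 − 210·4 = 1)
(29+2√210)^2 = 1681 + 116√210
(29+2√210)^3 = 97469 + 6726√210
(29+2√210)^4 = 5651521 + 389992√210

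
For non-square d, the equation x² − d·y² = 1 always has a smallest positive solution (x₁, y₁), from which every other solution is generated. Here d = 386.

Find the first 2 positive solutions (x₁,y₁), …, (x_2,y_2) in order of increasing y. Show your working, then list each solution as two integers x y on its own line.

d=386: √d = [19; 1,1,1,4,1,18,1,4,1,1,1,38] (ℓ=12, even), read p_11/q_11
i=0: a=19 ⇒ p=19, q=1
i=1: a=1 ⇒ p=20, q=1
…
i=3: a=1 ⇒ p=59, q=3
i=4: a=4 ⇒ p=275, q=14
i=5: a=1 ⇒ p=334, q=17
i=6: a=18 ⇒ p=6287, q=320
i=7: a=1 ⇒ p=6621, q=337
…
i=10: a=1 ⇒ p=72163, q=3673
i=11: a=1 ⇒ p=111555, q=5678
fundamental: x₁=111555, y₁=5678  (since 12444518025 − 386·32239684 = 1)
(111555+5678√386)^2 = 24889036049 + 1266818580√386

111555 5678
24889036049 1266818580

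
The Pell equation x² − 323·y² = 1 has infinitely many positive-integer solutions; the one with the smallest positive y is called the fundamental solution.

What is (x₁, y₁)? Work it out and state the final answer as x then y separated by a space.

18 1

√323 = [17; 1,34, …], period ℓ=2 (even) → k=1
step 0: (17, 1)  from 17·(1,0) + (0,1)
step 1: (18, 1)  from 1·(17,1) + (1,0)
→ (18, 1).  Check: 18²=324, 323·1²=323, difference 1.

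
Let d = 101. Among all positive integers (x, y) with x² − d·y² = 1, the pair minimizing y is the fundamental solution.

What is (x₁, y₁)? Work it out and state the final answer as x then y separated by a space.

[10; 20] for √101; ℓ=1 ⇒ convergent index 1
a_0=10:  p_0=10·1+0=10,  q_0=10·0+1=1
a_1=20:  p_1=20·10+1=201,  q_1=20·1+0=20
→ (201, 20).  Check: 201²=40401, 101·20²=40400, difference 1.

201 20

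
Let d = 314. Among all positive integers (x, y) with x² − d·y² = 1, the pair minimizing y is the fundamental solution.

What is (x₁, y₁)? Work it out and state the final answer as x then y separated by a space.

√314 = [17; 1,2,1,1,2,1,34, …], period ℓ=7 (odd) → k=13
k=0  a_k=17  p_k/q_k = 17/1
…
k=2  a_k=2  p_k/q_k = 53/3
k=3  a_k=1  p_k/q_k = 71/4
k=4  a_k=1  p_k/q_k = 124/7
…
k=6  a_k=1  p_k/q_k = 443/25
k=7  a_k=34  p_k/q_k = 15381/868
k=8  a_k=1  p_k/q_k = 15824/893
k=9  a_k=2  p_k/q_k = 47029/2654
…
k=12  a_k=2  p_k/q_k = 282617/15949
k=13  a_k=1  p_k/q_k = 392499/22150
fundamental: x₁=392499, y₁=22150  (since 154055465001 − 314·490622500 = 1)

392499 22150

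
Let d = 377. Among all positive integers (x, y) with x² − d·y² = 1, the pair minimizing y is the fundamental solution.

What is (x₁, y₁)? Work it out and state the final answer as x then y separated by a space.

[19; 2,2,2,38] for √377; ℓ=4 ⇒ convergent index 3
i=0: a=19 ⇒ p=19, q=1
i=1: a=2 ⇒ p=39, q=2
i=2: a=2 ⇒ p=97, q=5
i=3: a=2 ⇒ p=233, q=12
fundamental: x₁=233, y₁=12  (since 54289 − 377·144 = 1)

233 12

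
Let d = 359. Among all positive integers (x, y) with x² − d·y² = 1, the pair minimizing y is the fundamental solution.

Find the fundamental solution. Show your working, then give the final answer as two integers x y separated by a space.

360 19

√359 → a₀=18, period (1,17,1,36); ℓ=4 even so k=3
k=0  a_k=18  p_k/q_k = 18/1
k=1  a_k=1  p_k/q_k = 19/1
k=2  a_k=17  p_k/q_k = 341/18
k=3  a_k=1  p_k/q_k = 360/19
→ (360, 19).  Check: 360²=129600, 359·19²=129599, difference 1.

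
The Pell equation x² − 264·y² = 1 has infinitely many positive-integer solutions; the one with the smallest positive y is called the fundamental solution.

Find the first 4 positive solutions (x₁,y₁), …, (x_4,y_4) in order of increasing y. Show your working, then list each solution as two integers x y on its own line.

√264 = [16; 4,32, …], period ℓ=2 (even) → k=1
k=0  a_k=16  p_k/q_k = 16/1
k=1  a_k=4  p_k/q_k = 65/4
→ (65, 4).  Check: 65²=4225, 264·4²=4224, difference 1.
k=2:  x_2 = 65·65+264·4·4 = 8449,  y_2 = 65·4+4·65 = 520
k=3:  x_3 = 65·8449+264·4·520 = 1098305,  y_3 = 65·520+4·8449 = 67596
k=4:  x_4 = 65·1098305+264·4·67596 = 142771201,  y_4 = 65·67596+4·1098305 = 8786960

65 4
8449 520
1098305 67596
142771201 8786960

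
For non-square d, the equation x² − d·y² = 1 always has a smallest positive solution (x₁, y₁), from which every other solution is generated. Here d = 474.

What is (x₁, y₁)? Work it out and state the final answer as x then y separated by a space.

d=474: √d = [21; 1,3,2,1,1,…,3,1,42] (ℓ=14, even), read p_13/q_13
step 0: (21, 1)  from 21·(1,0) + (0,1)
step 1: (22, 1)  from 1·(21,1) + (1,0)
…
step 5: (479, 22)  from 1·(283,13) + (196,9)
step 6: (762, 35)  from 1·(479,22) + (283,13)
…
step 12: (149331, 6859)  from 3·(44218,2031) + (16677,766)
step 13: (193549, 8890)  from 1·(149331,6859) + (44218,2031)
→ (193549, 8890).  Check: 193549²=37461215401, 474·8890²=37461215400, difference 1.

193549 8890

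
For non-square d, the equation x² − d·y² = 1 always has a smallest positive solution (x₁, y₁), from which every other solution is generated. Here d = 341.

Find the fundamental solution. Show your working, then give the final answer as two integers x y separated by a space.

d=341: √d = [18; 2,6,1,8,2,…,6,2,36] (ℓ=14, even), read p_13/q_13
k=0  a_k=18  p_k/q_k = 18/1
k=1  a_k=2  p_k/q_k = 37/2
k=2  a_k=6  p_k/q_k = 240/13
…
k=4  a_k=8  p_k/q_k = 2456/133
k=5  a_k=2  p_k/q_k = 5189/281
k=6  a_k=1  p_k/q_k = 7645/414
k=7  a_k=2  p_k/q_k = 20479/1109
k=8  a_k=1  p_k/q_k = 28124/1523
k=9  a_k=2  p_k/q_k = 76727/4155
…
k=12  a_k=6  p_k/q_k = 4953942/268271
k=13  a_k=2  p_k/q_k = 10626551/575460
→ (10626551, 575460).  Check: 10626551²=112923586155601, 341·575460²=112923586155600, difference 1.

10626551 575460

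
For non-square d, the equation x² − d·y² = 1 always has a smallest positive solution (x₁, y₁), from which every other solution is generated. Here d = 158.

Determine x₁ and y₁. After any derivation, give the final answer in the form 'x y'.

√158 → a₀=12, period (1,1,3,12,3,1,1,24); ℓ=8 even so k=7
a_0=12:  p_0=12·1+0=12,  q_0=12·0+1=1
…
a_6=1:  p_6=1·3331+1081=4412,  q_6=1·265+86=351
a_7=1:  p_7=1·4412+3331=7743,  q_7=1·351+265=616
fundamental: x₁=7743, y₁=616  (since 59954049 − 158·379456 = 1)

7743 616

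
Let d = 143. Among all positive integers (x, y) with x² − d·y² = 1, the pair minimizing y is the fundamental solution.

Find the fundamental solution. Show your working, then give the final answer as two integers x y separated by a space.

√143 → a₀=11, period (1,22); ℓ=2 even so k=1
k=0  a_k=11  p_k/q_k = 11/1
k=1  a_k=1  p_k/q_k = 12/1
fundamental: x₁=12, y₁=1  (since 144 − 143·1 = 1)

12 1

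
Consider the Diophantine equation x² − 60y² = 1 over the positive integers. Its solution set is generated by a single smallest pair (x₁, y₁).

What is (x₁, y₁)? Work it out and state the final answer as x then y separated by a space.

31 4

√60 = [7; 1,2,1,14, …], period ℓ=4 (even) → k=3
step 0: (7, 1)  from 7·(1,0) + (0,1)
step 1: (8, 1)  from 1·(7,1) + (1,0)
step 2: (23, 3)  from 2·(8,1) + (7,1)
step 3: (31, 4)  from 1·(23,3) + (8,1)
(x₁, y₁) = (31, 4);  31² − 60·4² = 1 ✓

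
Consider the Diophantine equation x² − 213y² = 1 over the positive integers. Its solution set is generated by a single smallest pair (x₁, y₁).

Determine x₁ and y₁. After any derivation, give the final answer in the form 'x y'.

194399 13320

[14; 1,1,2,6,1,8,1,6,2,1,1,28] for √213; ℓ=12 ⇒ convergent index 11
i=0: a=14 ⇒ p=14, q=1
i=1: a=1 ⇒ p=15, q=1
…
i=3: a=2 ⇒ p=73, q=5
…
i=6: a=8 ⇒ p=4787, q=328
…
i=8: a=6 ⇒ p=36749, q=2518
i=9: a=2 ⇒ p=78825, q=5401
i=10: a=1 ⇒ p=115574, q=7919
i=11: a=1 ⇒ p=194399, q=13320
→ (194399, 13320).  Check: 194399²=37790971201, 213·13320²=37790971200, difference 1.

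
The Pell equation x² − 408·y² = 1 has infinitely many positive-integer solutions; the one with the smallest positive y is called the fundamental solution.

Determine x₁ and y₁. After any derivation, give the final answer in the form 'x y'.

√408 → a₀=20, period (5,40); ℓ=2 even so k=1
step 0: (20, 1)  from 20·(1,0) + (0,1)
step 1: (101, 5)  from 5·(20,1) + (1,0)
fundamental: x₁=101, y₁=5  (since 10201 − 408·25 = 1)

101 5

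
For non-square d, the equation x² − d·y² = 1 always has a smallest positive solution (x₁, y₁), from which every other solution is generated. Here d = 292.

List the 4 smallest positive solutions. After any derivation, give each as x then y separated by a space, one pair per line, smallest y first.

2281249 133500
10408194000001 609093483000
47487364308614281249 2778987798000400500
216661004683313632776000001 12679126270400622186966000

[17; 11,2,1,3,8,3,1,2,11,34] for √292; ℓ=10 ⇒ convergent index 9
k=0  a_k=17  p_k/q_k = 17/1
k=1  a_k=11  p_k/q_k = 188/11
k=2  a_k=2  p_k/q_k = 393/23
k=3  a_k=1  p_k/q_k = 581/34
k=4  a_k=3  p_k/q_k = 2136/125
k=5  a_k=8  p_k/q_k = 17669/1034
k=6  a_k=3  p_k/q_k = 55143/3227
k=7  a_k=1  p_k/q_k = 72812/4261
k=8  a_k=2  p_k/q_k = 200767/11749
k=9  a_k=11  p_k/q_k = 2281249/133500
fundamental: x₁=2281249, y₁=133500  (since 5204097000001 − 292·17822250000 = 1)
n=2: (2281249,133500)∘(2281249,133500) = (2281249·2281249+292·133500·133500, 2281249·133500+133500·2281249) = (10408194000001,609093483000)
n=3: (10408194000001,609093483000)∘(2281249,133500) = (2281249·10408194000001+292·133500·609093483000, 2281249·609093483000+133500·10408194000001) = (47487364308614281249,2778987798000400500)
n=4: (47487364308614281249,2778987798000400500)∘(2281249,133500) = (2281249·47487364308614281249+292·133500·2778987798000400500, 2281249·2778987798000400500+133500·47487364308614281249) = (216661004683313632776000001,12679126270400622186966000)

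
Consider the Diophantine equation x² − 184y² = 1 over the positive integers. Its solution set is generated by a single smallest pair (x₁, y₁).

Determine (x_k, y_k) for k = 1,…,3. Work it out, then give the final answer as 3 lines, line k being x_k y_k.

d=184: √d = [13; 1,1,3,2,1,2,1,2,3,1,1,26] (ℓ=12, even), read p_11/q_11
step 0: (13, 1)  from 13·(1,0) + (0,1)
step 1: (14, 1)  from 1·(13,1) + (1,0)
…
step 4: (217, 16)  from 2·(95,7) + (27,2)
…
step 8: (3147, 232)  from 2·(1153,85) + (841,62)
…
step 10: (13741, 1013)  from 1·(10594,781) + (3147,232)
step 11: (24335, 1794)  from 1·(13741,1013) + (10594,781)
→ (24335, 1794).  Check: 24335²=592192225, 184·1794²=592192224, difference 1.
k=2:  x_2 = 24335·24335+184·1794·1794 = 1184384449,  y_2 = 24335·1794+1794·24335 = 87313980
k=3:  x_3 = 24335·1184384449+184·1794·87313980 = 57643991108495,  y_3 = 24335·87313980+1794·1184384449 = 4249571404806

24335 1794
1184384449 87313980
57643991108495 4249571404806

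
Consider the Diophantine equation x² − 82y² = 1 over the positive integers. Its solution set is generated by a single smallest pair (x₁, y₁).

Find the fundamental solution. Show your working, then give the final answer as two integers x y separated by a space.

163 18

d=82: √d = [9; 18] (ℓ=1, odd), read p_1/q_1
k=0  a_k=9  p_k/q_k = 9/1
k=1  a_k=18  p_k/q_k = 163/18
fundamental: x₁=163, y₁=18  (since 26569 − 82·324 = 1)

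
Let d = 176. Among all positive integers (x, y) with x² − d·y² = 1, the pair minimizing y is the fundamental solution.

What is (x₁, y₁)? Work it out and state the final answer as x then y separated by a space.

√176 → a₀=13, period (3,1,3,26); ℓ=4 even so k=3
i=0: a=13 ⇒ p=13, q=1
i=1: a=3 ⇒ p=40, q=3
i=2: a=1 ⇒ p=53, q=4
i=3: a=3 ⇒ p=199, q=15
→ (199, 15).  Check: 199²=39601, 176·15²=39600, difference 1.

199 15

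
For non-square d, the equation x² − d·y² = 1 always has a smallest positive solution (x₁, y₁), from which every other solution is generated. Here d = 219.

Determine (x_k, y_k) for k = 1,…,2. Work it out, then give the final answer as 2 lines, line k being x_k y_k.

√219 = [14; 1,3,1,28, …], period ℓ=4 (even) → k=3
step 0: (14, 1)  from 14·(1,0) + (0,1)
…
step 2: (59, 4)  from 3·(15,1) + (14,1)
step 3: (74, 5)  from 1·(59,4) + (15,1)
(x₁, y₁) = (74, 5);  74² − 219·5² = 1 ✓
k=2:  x_2 = 74·74+219·5·5 = 10951,  y_2 = 74·5+5·74 = 740

74 5
10951 740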